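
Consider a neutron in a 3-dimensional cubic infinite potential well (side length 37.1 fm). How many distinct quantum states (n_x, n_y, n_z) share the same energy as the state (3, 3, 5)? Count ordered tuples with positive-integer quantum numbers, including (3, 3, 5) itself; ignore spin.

The level has n_x² + n_y² + n_z² = 43. The ordered positive-integer solutions are (3, 3, 5), (3, 5, 3), (5, 3, 3).
That gives 3 states.

degeneracy = 3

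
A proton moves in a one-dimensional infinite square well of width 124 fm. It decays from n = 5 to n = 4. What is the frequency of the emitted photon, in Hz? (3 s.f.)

E_1 = h²/(8m_pL²) = 2.133×10^-15 J and ΔE = (5² − 4²)E_1 = 1.920×10^-14 J.
f = ΔE/h = 1.920×10^-14/6.626×10^-34 = 2.90×10^19 Hz.

f = 2.90×10^19 Hz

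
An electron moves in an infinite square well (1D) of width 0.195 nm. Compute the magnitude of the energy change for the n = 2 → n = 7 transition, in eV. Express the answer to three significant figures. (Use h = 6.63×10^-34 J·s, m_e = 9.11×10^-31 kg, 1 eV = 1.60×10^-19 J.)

|ΔE| = 446 eV

E_1 = h²/(8m_eL²) = 1.586×10^-18 J.
|ΔE| = |2² − 7²|·E_1 = 45·1.586×10^-18 J = 7.137×10^-17 J = 446 eV.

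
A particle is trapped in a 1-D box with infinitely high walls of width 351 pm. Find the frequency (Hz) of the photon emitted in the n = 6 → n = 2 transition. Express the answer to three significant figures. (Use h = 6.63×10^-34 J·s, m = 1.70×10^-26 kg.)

E_1 = h²/(8mL²) = 2.623×10^-23 J and ΔE = (6² − 2²)E_1 = 8.394×10^-22 J.
f = ΔE/h = 8.394×10^-22/6.63×10^-34 = 1.27×10^12 Hz.

f = 1.27×10^12 Hz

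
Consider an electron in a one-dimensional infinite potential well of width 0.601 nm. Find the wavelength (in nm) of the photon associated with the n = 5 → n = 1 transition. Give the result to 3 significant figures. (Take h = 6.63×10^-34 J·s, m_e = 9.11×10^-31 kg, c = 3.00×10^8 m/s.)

E_1 = h²/(8m_eL²) = 1.670×10^-19 J, so ΔE = (5² − 1²)E_1 = 4.008×10^-18 J.
λ = hc/ΔE = (6.63×10^-34·3.00×10^8)/4.008×10^-18 = 4.96×10^-8 m = 49.6 nm.

λ = 49.6 nm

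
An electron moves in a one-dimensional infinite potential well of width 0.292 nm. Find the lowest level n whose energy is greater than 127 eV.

n = 6

E_1 = h²/(8m_eL²) = 7.066×10^-19 J = 4.411 eV.
Need n² > 127/4.411 = 28.79, i.e. n > 5.366.
The smallest integer satisfying this is n = 6.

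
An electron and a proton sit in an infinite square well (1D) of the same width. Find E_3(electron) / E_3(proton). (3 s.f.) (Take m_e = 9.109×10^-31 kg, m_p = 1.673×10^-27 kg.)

1.84×10^3

E_n ∝ 1/m at fixed n and L, so the ratio is m_p/m_e = 1.673×10^-27/9.109×10^-31 = 1.84×10^3.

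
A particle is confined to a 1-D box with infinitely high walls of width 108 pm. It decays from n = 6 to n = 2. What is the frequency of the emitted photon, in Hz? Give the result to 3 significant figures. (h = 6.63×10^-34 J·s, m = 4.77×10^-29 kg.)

f = 4.77×10^15 Hz

E_1 = h²/(8mL²) = 9.876×10^-20 J and ΔE = (6² − 2²)E_1 = 3.160×10^-18 J.
f = ΔE/h = 3.160×10^-18/6.63×10^-34 = 4.77×10^15 Hz.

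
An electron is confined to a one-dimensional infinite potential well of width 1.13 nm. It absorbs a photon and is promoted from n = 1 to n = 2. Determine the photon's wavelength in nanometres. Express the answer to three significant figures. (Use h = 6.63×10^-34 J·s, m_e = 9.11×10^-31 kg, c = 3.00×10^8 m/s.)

λ = 1.40×10^3 nm

E_1 = h²/(8m_eL²) = 4.723×10^-20 J, so ΔE = (2² − 1²)E_1 = 1.417×10^-19 J.
λ = hc/ΔE = (6.63×10^-34·3.00×10^8)/1.417×10^-19 = 1.40×10^-6 m = 1.40×10^3 nm.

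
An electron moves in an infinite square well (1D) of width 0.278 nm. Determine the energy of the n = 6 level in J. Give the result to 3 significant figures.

E_6 = 2.81×10^-17 J

For an infinite well E_n = n²h²/(8m_eL²), so E_1 = h²/(8m_eL²) = (6.626×10^-34)²/(8·9.109×10^-31·(2.78×10^-10 m)²) = 7.796×10^-19 J.
Then E_6 = 6²·E_1 = 36·7.796×10^-19 J = 2.81×10^-17 J.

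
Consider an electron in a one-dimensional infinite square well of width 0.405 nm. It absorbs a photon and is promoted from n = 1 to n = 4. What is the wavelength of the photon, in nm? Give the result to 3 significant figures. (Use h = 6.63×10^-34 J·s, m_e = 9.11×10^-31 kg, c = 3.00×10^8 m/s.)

E_1 = h²/(8m_eL²) = 3.677×10^-19 J, so ΔE = (4² − 1²)E_1 = 5.515×10^-18 J.
λ = hc/ΔE = (6.63×10^-34·3.00×10^8)/5.515×10^-18 = 3.61×10^-8 m = 36.1 nm.

λ = 36.1 nm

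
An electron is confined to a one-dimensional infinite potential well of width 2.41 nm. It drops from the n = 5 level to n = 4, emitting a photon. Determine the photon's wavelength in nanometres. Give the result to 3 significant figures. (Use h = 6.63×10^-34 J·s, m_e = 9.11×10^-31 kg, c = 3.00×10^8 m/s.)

E_1 = h²/(8m_eL²) = 1.038×10^-20 J, so ΔE = (5² − 4²)E_1 = 9.342×10^-20 J.
λ = hc/ΔE = (6.63×10^-34·3.00×10^8)/9.342×10^-20 = 2.13×10^-6 m = 2.13×10^3 nm.

λ = 2.13×10^3 nm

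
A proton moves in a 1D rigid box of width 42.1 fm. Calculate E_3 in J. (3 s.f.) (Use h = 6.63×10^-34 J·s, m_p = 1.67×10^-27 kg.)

For an infinite well E_n = n²h²/(8m_pL²), so E_1 = h²/(8m_pL²) = (6.63×10^-34)²/(8·1.67×10^-27·(4.21×10^-14 m)²) = 1.856×10^-14 J.
Then E_3 = 3²·E_1 = 9·1.856×10^-14 J = 1.67×10^-13 J.

E_3 = 1.67×10^-13 J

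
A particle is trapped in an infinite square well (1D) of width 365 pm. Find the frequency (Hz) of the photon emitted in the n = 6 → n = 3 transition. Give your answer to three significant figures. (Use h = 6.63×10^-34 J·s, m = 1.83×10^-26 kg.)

f = 9.18×10^11 Hz

E_1 = h²/(8mL²) = 2.254×10^-23 J and ΔE = (6² − 3²)E_1 = 6.086×10^-22 J.
f = ΔE/h = 6.086×10^-22/6.63×10^-34 = 9.18×10^11 Hz.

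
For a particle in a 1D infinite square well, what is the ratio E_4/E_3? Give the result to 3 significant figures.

E_n ∝ n², so E_4/E_3 = 4²/3² = 16/9 = 1.78.

1.78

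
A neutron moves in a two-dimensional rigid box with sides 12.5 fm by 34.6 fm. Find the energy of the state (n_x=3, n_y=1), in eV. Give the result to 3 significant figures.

For a 2D rectangular well E = (h²/8m_n)·Σ n_i²/L_i² = (6.626×10^-34)²/(8·1.675×10^-27) · [3²/(12.5 fm)² + 1²/(34.6 fm)²].
Evaluating gives E = 1.915×10^-12 J = 1.20×10^7 eV.

E = 1.20×10^7 eV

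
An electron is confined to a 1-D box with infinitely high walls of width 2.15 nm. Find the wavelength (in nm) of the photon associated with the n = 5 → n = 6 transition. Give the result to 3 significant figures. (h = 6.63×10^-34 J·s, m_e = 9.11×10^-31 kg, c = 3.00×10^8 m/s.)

λ = 1.39×10^3 nm

E_1 = h²/(8m_eL²) = 1.305×10^-20 J, so ΔE = (6² − 5²)E_1 = 1.435×10^-19 J.
λ = hc/ΔE = (6.63×10^-34·3.00×10^8)/1.435×10^-19 = 1.39×10^-6 m = 1.39×10^3 nm.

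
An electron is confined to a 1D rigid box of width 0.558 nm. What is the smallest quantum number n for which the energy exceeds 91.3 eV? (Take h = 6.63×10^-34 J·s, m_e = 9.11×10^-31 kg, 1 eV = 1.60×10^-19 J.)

n = 9

E_1 = h²/(8m_eL²) = 1.937×10^-19 J = 1.211 eV.
Need n² > 91.3/1.211 = 75.39, i.e. n > 8.683.
The smallest integer satisfying this is n = 9.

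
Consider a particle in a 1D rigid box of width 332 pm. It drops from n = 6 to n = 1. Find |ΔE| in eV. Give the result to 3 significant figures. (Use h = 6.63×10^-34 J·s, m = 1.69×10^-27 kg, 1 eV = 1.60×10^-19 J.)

|ΔE| = 0.0645 eV

E_1 = h²/(8mL²) = 2.950×10^-22 J.
|ΔE| = |6² − 1²|·E_1 = 35·2.950×10^-22 J = 1.032×10^-20 J = 0.0645 eV.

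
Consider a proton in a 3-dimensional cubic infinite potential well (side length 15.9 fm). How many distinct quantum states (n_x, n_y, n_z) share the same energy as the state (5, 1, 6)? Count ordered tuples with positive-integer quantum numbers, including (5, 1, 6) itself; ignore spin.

degeneracy = 12

The level has n_x² + n_y² + n_z² = 62. The ordered positive-integer solutions are (1, 5, 6), (1, 6, 5), (2, 3, 7), (2, 7, 3), (3, 2, 7), (3, 7, 2), (5, 1, 6), (5, 6, 1), (6, 1, 5), (6, 5, 1), (7, 2, 3), (7, 3, 2).
That gives 12 states.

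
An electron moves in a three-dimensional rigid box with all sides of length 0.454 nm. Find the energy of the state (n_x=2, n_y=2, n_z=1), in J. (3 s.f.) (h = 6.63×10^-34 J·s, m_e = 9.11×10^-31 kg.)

E = 2.63×10^-18 J

For a 3D rectangular well E = (h²/8m_e)·Σ n_i²/L_i² = (6.63×10^-34)²/(8·9.11×10^-31) · [2²/(0.454 nm)² + 2²/(0.454 nm)² + 1²/(0.454 nm)²].
Evaluating gives E = 2.63×10^-18 J.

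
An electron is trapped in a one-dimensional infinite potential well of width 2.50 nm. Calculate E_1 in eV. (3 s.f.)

For an infinite well E_n = n²h²/(8m_eL²), so E_1 = h²/(8m_eL²) = (6.626×10^-34)²/(8·9.109×10^-31·(2.50×10^-9 m)²) = 9.640×10^-21 J.
Converting, E_1 = 9.640×10^-21 J / (1.602×10^-19 J/eV) = 0.0602 eV.

E_1 = 0.0602 eV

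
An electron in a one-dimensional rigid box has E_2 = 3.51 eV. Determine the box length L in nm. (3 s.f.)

From E_n = n²h²/(8m_eL²), L = n·h/√(8m_eE_n).
E_2 = 3.51 eV = 5.623×10^-19 J, so L = 2·6.626×10^-34/√(8·9.109×10^-31·5.623×10^-19) = 6.55×10^-10 m = 0.655 nm.

L = 0.655 nm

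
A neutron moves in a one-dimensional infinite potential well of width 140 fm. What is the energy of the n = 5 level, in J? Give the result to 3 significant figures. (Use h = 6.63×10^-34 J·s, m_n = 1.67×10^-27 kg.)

E_5 = 4.20×10^-14 J

For an infinite well E_n = n²h²/(8m_nL²), so E_1 = h²/(8m_nL²) = (6.63×10^-34)²/(8·1.67×10^-27·(1.40×10^-13 m)²) = 1.679×10^-15 J.
Then E_5 = 5²·E_1 = 25·1.679×10^-15 J = 4.20×10^-14 J.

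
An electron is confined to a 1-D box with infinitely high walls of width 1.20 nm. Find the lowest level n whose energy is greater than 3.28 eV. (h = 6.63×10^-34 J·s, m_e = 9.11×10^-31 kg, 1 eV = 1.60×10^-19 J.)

n = 4

E_1 = h²/(8m_eL²) = 4.188×10^-20 J = 0.2618 eV.
Need n² > 3.28/0.2618 = 12.53, i.e. n > 3.540.
The smallest integer satisfying this is n = 4.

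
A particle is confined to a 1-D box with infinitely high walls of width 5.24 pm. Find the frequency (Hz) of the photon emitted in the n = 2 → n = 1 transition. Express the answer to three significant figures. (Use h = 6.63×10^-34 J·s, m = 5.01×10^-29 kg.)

E_1 = h²/(8mL²) = 3.994×10^-17 J and ΔE = (2² − 1²)E_1 = 1.198×10^-16 J.
f = ΔE/h = 1.198×10^-16/6.63×10^-34 = 1.81×10^17 Hz.

f = 1.81×10^17 Hz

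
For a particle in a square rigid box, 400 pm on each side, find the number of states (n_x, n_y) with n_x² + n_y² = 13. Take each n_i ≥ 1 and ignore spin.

degeneracy = 2

The level has n_x² + n_y² = 13. The ordered positive-integer solutions are (2, 3), (3, 2).
That gives 2 states.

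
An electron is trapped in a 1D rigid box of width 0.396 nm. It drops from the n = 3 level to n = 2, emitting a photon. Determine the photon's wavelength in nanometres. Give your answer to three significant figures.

E_1 = h²/(8m_eL²) = 3.842×10^-19 J, so ΔE = (3² − 2²)E_1 = 1.921×10^-18 J.
λ = hc/ΔE = (6.626×10^-34·2.998×10^8)/1.921×10^-18 = 1.03×10^-7 m = 103 nm.

λ = 103 nm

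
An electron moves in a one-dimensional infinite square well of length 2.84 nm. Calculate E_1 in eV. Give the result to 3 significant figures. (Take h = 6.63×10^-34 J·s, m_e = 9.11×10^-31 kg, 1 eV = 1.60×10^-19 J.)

E_1 = 0.0467 eV

For an infinite well E_n = n²h²/(8m_eL²), so E_1 = h²/(8m_eL²) = (6.63×10^-34)²/(8·9.11×10^-31·(2.84×10^-9 m)²) = 7.478×10^-21 J.
Converting, E_1 = 7.478×10^-21 J / (1.60×10^-19 J/eV) = 0.0467 eV.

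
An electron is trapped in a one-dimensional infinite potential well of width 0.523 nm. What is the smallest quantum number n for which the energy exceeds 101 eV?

E_1 = h²/(8m_eL²) = 2.203×10^-19 J = 1.375 eV.
Need n² > 101/1.375 = 73.45, i.e. n > 8.570.
The smallest integer satisfying this is n = 9.

n = 9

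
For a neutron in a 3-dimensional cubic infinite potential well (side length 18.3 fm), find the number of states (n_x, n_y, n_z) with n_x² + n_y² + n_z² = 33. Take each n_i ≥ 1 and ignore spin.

The level has n_x² + n_y² + n_z² = 33. The ordered positive-integer solutions are (1, 4, 4), (2, 2, 5), (2, 5, 2), (4, 1, 4), (4, 4, 1), (5, 2, 2).
That gives 6 states.

degeneracy = 6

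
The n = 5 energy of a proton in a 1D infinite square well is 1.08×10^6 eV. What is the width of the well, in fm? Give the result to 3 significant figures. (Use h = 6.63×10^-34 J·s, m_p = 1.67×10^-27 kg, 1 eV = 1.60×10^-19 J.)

L = 69.0 fm

From E_n = n²h²/(8m_pL²), L = n·h/√(8m_pE_n).
E_5 = 1.08×10^6 eV = 1.728×10^-13 J, so L = 5·6.63×10^-34/√(8·1.67×10^-27·1.728×10^-13) = 6.90×10^-14 m = 69.0 fm.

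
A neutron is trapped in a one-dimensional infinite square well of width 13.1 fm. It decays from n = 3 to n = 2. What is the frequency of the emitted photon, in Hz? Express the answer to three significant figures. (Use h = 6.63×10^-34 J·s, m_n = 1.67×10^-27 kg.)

f = 1.45×10^21 Hz

E_1 = h²/(8m_nL²) = 1.917×10^-13 J and ΔE = (3² − 2²)E_1 = 9.585×10^-13 J.
f = ΔE/h = 9.585×10^-13/6.63×10^-34 = 1.45×10^21 Hz.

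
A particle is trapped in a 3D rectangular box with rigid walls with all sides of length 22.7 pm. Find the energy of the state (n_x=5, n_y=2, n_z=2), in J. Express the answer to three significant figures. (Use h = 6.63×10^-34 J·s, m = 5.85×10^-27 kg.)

For a 3D rectangular well E = (h²/8m)·Σ n_i²/L_i² = (6.63×10^-34)²/(8·5.85×10^-27) · [5²/(22.7 pm)² + 2²/(22.7 pm)² + 2²/(22.7 pm)²].
Evaluating gives E = 6.02×10^-19 J.

E = 6.02×10^-19 J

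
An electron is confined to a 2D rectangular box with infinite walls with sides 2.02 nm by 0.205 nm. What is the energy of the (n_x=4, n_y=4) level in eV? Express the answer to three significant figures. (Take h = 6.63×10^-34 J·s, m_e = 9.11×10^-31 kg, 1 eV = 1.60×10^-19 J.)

For a 2D rectangular well E = (h²/8m_e)·Σ n_i²/L_i² = (6.63×10^-34)²/(8·9.11×10^-31) · [4²/(2.02 nm)² + 4²/(0.205 nm)²].
Evaluating gives E = 2.320×10^-17 J = 145 eV.

E = 145 eV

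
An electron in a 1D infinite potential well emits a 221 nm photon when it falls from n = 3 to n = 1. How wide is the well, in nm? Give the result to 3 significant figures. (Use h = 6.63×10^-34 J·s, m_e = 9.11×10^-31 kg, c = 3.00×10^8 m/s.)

L = 0.732 nm

The photon carries ΔE = hc/λ = 6.63×10^-34·3.00×10^8/2.21×10^-7 m = 9.000×10^-19 J.
Since ΔE = (3² − 1²)E_1, E_1 = 1.125×10^-19 J, and L = h/√(8m_eE_1) = 7.32×10^-10 m = 0.732 nm.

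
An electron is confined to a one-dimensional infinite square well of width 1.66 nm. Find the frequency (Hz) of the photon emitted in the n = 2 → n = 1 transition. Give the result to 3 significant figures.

E_1 = h²/(8m_eL²) = 2.186×10^-20 J and ΔE = (2² − 1²)E_1 = 6.558×10^-20 J.
f = ΔE/h = 6.558×10^-20/6.626×10^-34 = 9.90×10^13 Hz.

f = 9.90×10^13 Hz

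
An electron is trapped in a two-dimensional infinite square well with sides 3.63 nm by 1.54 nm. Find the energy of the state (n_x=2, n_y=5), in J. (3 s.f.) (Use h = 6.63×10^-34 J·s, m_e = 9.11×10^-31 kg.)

E = 6.54×10^-19 J

For a 2D rectangular well E = (h²/8m_e)·Σ n_i²/L_i² = (6.63×10^-34)²/(8·9.11×10^-31) · [2²/(3.63 nm)² + 5²/(1.54 nm)²].
Evaluating gives E = 6.54×10^-19 J.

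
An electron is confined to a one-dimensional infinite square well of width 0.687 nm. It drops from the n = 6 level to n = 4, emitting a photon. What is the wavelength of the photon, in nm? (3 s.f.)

E_1 = h²/(8m_eL²) = 1.277×10^-19 J, so ΔE = (6² − 4²)E_1 = 2.554×10^-18 J.
λ = hc/ΔE = (6.626×10^-34·2.998×10^8)/2.554×10^-18 = 7.78×10^-8 m = 77.8 nm.

λ = 77.8 nm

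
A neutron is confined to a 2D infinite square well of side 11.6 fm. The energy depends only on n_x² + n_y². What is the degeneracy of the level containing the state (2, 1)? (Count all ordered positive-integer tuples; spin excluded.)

degeneracy = 2

The level has n_x² + n_y² = 5. The ordered positive-integer solutions are (1, 2), (2, 1).
That gives 2 states.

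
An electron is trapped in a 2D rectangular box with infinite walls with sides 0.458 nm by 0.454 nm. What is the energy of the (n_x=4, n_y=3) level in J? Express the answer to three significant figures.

E = 7.23×10^-18 J

For a 2D rectangular well E = (h²/8m_e)·Σ n_i²/L_i² = (6.626×10^-34)²/(8·9.109×10^-31) · [4²/(0.458 nm)² + 3²/(0.454 nm)²].
Evaluating gives E = 7.23×10^-18 J.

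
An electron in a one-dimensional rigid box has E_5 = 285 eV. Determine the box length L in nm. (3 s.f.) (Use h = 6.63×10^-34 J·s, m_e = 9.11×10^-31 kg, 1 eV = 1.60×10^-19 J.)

From E_n = n²h²/(8m_eL²), L = n·h/√(8m_eE_n).
E_5 = 285 eV = 4.560×10^-17 J, so L = 5·6.63×10^-34/√(8·9.11×10^-31·4.560×10^-17) = 1.82×10^-10 m = 0.182 nm.

L = 0.182 nm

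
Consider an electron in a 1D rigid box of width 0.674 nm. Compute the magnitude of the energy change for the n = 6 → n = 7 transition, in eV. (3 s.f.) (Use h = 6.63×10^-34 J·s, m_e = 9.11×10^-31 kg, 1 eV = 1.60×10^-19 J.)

E_1 = h²/(8m_eL²) = 1.328×10^-19 J.
|ΔE| = |6² − 7²|·E_1 = 13·1.328×10^-19 J = 1.726×10^-18 J = 10.8 eV.

|ΔE| = 10.8 eV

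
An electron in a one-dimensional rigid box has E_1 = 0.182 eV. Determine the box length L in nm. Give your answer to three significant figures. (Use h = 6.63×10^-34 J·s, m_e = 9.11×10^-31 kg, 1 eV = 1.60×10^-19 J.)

L = 1.44 nm

From E_n = n²h²/(8m_eL²), L = n·h/√(8m_eE_n).
E_1 = 0.182 eV = 2.912×10^-20 J, so L = 1·6.63×10^-34/√(8·9.11×10^-31·2.912×10^-20) = 1.44×10^-9 m = 1.44 nm.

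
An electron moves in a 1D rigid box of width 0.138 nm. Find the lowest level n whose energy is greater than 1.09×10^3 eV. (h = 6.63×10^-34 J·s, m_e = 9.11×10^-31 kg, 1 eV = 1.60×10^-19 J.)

n = 8

E_1 = h²/(8m_eL²) = 3.167×10^-18 J = 19.79 eV.
Need n² > 1.09×10^3/19.79 = 55.08, i.e. n > 7.422.
The smallest integer satisfying this is n = 8.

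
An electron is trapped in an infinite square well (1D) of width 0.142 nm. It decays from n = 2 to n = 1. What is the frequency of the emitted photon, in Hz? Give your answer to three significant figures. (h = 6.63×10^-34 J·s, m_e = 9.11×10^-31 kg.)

E_1 = h²/(8m_eL²) = 2.991×10^-18 J and ΔE = (2² − 1²)E_1 = 8.973×10^-18 J.
f = ΔE/h = 8.973×10^-18/6.63×10^-34 = 1.35×10^16 Hz.

f = 1.35×10^16 Hz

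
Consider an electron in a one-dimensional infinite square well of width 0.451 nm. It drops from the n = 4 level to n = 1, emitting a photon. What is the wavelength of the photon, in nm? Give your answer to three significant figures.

E_1 = h²/(8m_eL²) = 2.962×10^-19 J, so ΔE = (4² − 1²)E_1 = 4.443×10^-18 J.
λ = hc/ΔE = (6.626×10^-34·2.998×10^8)/4.443×10^-18 = 4.47×10^-8 m = 44.7 nm.

λ = 44.7 nm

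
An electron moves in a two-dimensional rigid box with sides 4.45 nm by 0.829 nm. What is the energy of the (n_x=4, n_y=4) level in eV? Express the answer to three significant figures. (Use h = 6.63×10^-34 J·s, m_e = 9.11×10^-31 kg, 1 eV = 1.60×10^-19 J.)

E = 9.08 eV

For a 2D rectangular well E = (h²/8m_e)·Σ n_i²/L_i² = (6.63×10^-34)²/(8·9.11×10^-31) · [4²/(4.45 nm)² + 4²/(0.829 nm)²].
Evaluating gives E = 1.453×10^-18 J = 9.08 eV.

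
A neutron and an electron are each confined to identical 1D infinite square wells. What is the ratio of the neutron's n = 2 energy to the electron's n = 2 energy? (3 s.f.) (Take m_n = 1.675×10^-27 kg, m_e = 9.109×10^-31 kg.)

5.44×10^-4

E_n ∝ 1/m at fixed n and L, so the ratio is m_e/m_n = 9.109×10^-31/1.675×10^-27 = 5.44×10^-4.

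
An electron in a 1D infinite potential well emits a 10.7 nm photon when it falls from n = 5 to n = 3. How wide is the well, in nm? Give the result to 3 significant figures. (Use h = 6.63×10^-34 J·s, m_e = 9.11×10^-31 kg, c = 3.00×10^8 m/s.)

The photon carries ΔE = hc/λ = 6.63×10^-34·3.00×10^8/1.07×10^-8 m = 1.859×10^-17 J.
Since ΔE = (5² − 3²)E_1, E_1 = 1.162×10^-18 J, and L = h/√(8m_eE_1) = 2.28×10^-10 m = 0.228 nm.

L = 0.228 nm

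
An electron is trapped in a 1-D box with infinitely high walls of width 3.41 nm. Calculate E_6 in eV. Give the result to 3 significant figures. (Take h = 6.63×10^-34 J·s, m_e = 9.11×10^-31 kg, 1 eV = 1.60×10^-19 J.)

E_6 = 1.17 eV

For an infinite well E_n = n²h²/(8m_eL²), so E_1 = h²/(8m_eL²) = (6.63×10^-34)²/(8·9.11×10^-31·(3.41×10^-9 m)²) = 5.187×10^-21 J.
Then E_6 = 6²·E_1 = 36·5.187×10^-21 J = 1.867×10^-19 J.
Converting, E_6 = 1.867×10^-19 J / (1.60×10^-19 J/eV) = 1.17 eV.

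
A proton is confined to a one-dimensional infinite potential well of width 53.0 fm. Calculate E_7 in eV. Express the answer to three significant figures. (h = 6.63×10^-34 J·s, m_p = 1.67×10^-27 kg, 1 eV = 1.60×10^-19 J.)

For an infinite well E_n = n²h²/(8m_pL²), so E_1 = h²/(8m_pL²) = (6.63×10^-34)²/(8·1.67×10^-27·(5.30×10^-14 m)²) = 1.171×10^-14 J.
Then E_7 = 7²·E_1 = 49·1.171×10^-14 J = 5.738×10^-13 J.
Converting, E_7 = 5.738×10^-13 J / (1.60×10^-19 J/eV) = 3.59×10^6 eV.

E_7 = 3.59×10^6 eV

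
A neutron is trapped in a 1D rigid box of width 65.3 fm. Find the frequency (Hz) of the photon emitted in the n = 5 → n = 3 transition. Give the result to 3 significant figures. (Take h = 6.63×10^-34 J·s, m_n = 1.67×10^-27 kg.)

f = 1.86×10^20 Hz

E_1 = h²/(8m_nL²) = 7.716×10^-15 J and ΔE = (5² − 3²)E_1 = 1.235×10^-13 J.
f = ΔE/h = 1.235×10^-13/6.63×10^-34 = 1.86×10^20 Hz.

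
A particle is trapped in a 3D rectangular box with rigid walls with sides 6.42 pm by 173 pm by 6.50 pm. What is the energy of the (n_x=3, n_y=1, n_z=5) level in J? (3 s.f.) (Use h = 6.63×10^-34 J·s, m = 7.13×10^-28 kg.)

E = 6.24×10^-17 J

For a 3D rectangular well E = (h²/8m)·Σ n_i²/L_i² = (6.63×10^-34)²/(8·7.13×10^-28) · [3²/(6.42 pm)² + 1²/(173 pm)² + 5²/(6.50 pm)²].
Evaluating gives E = 6.24×10^-17 J.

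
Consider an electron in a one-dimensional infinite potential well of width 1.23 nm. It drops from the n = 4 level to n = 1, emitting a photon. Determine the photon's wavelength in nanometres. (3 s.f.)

E_1 = h²/(8m_eL²) = 3.982×10^-20 J, so ΔE = (4² − 1²)E_1 = 5.973×10^-19 J.
λ = hc/ΔE = (6.626×10^-34·2.998×10^8)/5.973×10^-19 = 3.33×10^-7 m = 333 nm.

λ = 333 nm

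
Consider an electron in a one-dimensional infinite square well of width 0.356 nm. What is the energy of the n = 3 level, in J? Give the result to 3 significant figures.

E_3 = 4.28×10^-18 J

For an infinite well E_n = n²h²/(8m_eL²), so E_1 = h²/(8m_eL²) = (6.626×10^-34)²/(8·9.109×10^-31·(3.56×10^-10 m)²) = 4.754×10^-19 J.
Then E_3 = 3²·E_1 = 9·4.754×10^-19 J = 4.28×10^-18 J.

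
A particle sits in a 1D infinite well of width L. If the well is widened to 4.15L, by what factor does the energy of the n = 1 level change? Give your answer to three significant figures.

0.0581

E_n ∝ 1/L², so the energy scales by 1/4.15² = 0.0581.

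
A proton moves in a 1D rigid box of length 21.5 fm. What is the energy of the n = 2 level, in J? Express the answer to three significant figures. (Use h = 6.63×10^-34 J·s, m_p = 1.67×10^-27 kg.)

For an infinite well E_n = n²h²/(8m_pL²), so E_1 = h²/(8m_pL²) = (6.63×10^-34)²/(8·1.67×10^-27·(2.15×10^-14 m)²) = 7.118×10^-14 J.
Then E_2 = 2²·E_1 = 4·7.118×10^-14 J = 2.85×10^-13 J.

E_2 = 2.85×10^-13 J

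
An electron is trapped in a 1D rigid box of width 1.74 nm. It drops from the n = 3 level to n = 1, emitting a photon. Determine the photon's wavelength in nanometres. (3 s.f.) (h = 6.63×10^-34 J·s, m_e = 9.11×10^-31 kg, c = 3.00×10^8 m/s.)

E_1 = h²/(8m_eL²) = 1.992×10^-20 J, so ΔE = (3² − 1²)E_1 = 1.594×10^-19 J.
λ = hc/ΔE = (6.63×10^-34·3.00×10^8)/1.594×10^-19 = 1.25×10^-6 m = 1.25×10^3 nm.

λ = 1.25×10^3 nm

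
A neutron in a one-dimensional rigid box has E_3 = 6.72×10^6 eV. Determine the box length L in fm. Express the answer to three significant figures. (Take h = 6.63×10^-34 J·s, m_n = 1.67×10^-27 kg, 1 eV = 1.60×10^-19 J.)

From E_n = n²h²/(8m_nL²), L = n·h/√(8m_nE_n).
E_3 = 6.72×10^6 eV = 1.075×10^-12 J, so L = 3·6.63×10^-34/√(8·1.67×10^-27·1.075×10^-12) = 1.66×10^-14 m = 16.6 fm.

L = 16.6 fm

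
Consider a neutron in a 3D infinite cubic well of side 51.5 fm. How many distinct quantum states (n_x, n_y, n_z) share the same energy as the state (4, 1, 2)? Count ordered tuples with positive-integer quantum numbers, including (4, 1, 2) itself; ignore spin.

degeneracy = 6

The level has n_x² + n_y² + n_z² = 21. The ordered positive-integer solutions are (1, 2, 4), (1, 4, 2), (2, 1, 4), (2, 4, 1), (4, 1, 2), (4, 2, 1).
That gives 6 states.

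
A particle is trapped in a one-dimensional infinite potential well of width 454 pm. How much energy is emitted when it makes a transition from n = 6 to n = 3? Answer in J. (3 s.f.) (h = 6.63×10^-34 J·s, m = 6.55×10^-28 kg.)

E_1 = h²/(8mL²) = 4.070×10^-22 J.
|ΔE| = |6² − 3²|·E_1 = 27·4.070×10^-22 J = 1.10×10^-20 J.

|ΔE| = 1.10×10^-20 J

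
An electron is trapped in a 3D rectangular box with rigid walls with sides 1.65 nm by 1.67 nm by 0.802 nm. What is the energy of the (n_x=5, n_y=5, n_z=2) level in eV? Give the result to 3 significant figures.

For a 3D rectangular well E = (h²/8m_e)·Σ n_i²/L_i² = (6.626×10^-34)²/(8·9.109×10^-31) · [5²/(1.65 nm)² + 5²/(1.67 nm)² + 2²/(0.802 nm)²].
Evaluating gives E = 1.468×10^-18 J = 9.16 eV.

E = 9.16 eV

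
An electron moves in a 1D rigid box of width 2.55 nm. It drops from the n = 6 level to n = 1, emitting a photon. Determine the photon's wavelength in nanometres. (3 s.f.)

E_1 = h²/(8m_eL²) = 9.265×10^-21 J, so ΔE = (6² − 1²)E_1 = 3.243×10^-19 J.
λ = hc/ΔE = (6.626×10^-34·2.998×10^8)/3.243×10^-19 = 6.13×10^-7 m = 613 nm.

λ = 613 nm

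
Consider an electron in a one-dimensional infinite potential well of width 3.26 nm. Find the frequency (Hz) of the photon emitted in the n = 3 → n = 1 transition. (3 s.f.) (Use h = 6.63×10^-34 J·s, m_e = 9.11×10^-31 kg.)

E_1 = h²/(8m_eL²) = 5.675×10^-21 J and ΔE = (3² − 1²)E_1 = 4.540×10^-20 J.
f = ΔE/h = 4.540×10^-20/6.63×10^-34 = 6.85×10^13 Hz.

f = 6.85×10^13 Hz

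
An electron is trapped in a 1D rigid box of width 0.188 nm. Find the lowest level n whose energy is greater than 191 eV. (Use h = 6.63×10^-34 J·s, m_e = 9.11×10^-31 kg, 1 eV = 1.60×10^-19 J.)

E_1 = h²/(8m_eL²) = 1.706×10^-18 J = 10.66 eV.
Need n² > 191/10.66 = 17.92, i.e. n > 4.233.
The smallest integer satisfying this is n = 5.

n = 5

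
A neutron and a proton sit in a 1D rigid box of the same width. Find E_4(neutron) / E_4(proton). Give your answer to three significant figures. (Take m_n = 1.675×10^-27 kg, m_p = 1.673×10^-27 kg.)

0.999

E_n ∝ 1/m at fixed n and L, so the ratio is m_p/m_n = 1.673×10^-27/1.675×10^-27 = 0.999.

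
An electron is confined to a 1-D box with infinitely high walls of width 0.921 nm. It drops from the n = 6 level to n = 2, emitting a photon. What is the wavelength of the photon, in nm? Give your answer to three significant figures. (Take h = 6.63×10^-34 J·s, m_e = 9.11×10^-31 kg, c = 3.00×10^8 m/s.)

E_1 = h²/(8m_eL²) = 7.110×10^-20 J, so ΔE = (6² − 2²)E_1 = 2.275×10^-18 J.
λ = hc/ΔE = (6.63×10^-34·3.00×10^8)/2.275×10^-18 = 8.74×10^-8 m = 87.4 nm.

λ = 87.4 nm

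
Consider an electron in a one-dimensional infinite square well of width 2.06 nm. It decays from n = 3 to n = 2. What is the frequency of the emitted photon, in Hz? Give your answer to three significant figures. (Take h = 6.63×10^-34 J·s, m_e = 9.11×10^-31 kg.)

E_1 = h²/(8m_eL²) = 1.421×10^-20 J and ΔE = (3² − 2²)E_1 = 7.105×10^-20 J.
f = ΔE/h = 7.105×10^-20/6.63×10^-34 = 1.07×10^14 Hz.

f = 1.07×10^14 Hz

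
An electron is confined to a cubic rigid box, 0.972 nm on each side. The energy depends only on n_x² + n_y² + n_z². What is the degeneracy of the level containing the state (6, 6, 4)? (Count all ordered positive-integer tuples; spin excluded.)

degeneracy = 3

The level has n_x² + n_y² + n_z² = 88. The ordered positive-integer solutions are (4, 6, 6), (6, 4, 6), (6, 6, 4).
That gives 3 states.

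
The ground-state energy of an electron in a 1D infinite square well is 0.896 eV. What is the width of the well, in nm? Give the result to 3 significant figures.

From E_n = n²h²/(8m_eL²), L = n·h/√(8m_eE_n).
E_1 = 0.896 eV = 1.435×10^-19 J, so L = 1·6.626×10^-34/√(8·9.109×10^-31·1.435×10^-19) = 6.48×10^-10 m = 0.648 nm.

L = 0.648 nm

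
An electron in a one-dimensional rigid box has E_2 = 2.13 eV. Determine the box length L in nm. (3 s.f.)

From E_n = n²h²/(8m_eL²), L = n·h/√(8m_eE_n).
E_2 = 2.13 eV = 3.412×10^-19 J, so L = 2·6.626×10^-34/√(8·9.109×10^-31·3.412×10^-19) = 8.40×10^-10 m = 0.840 nm.

L = 0.840 nm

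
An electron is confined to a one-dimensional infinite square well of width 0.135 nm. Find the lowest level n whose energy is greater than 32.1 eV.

n = 2

E_1 = h²/(8m_eL²) = 3.306×10^-18 J = 20.64 eV.
Need n² > 32.1/20.64 = 1.555, i.e. n > 1.247.
The smallest integer satisfying this is n = 2.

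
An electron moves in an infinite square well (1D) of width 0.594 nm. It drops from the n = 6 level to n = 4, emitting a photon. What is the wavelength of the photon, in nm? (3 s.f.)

E_1 = h²/(8m_eL²) = 1.708×10^-19 J, so ΔE = (6² − 4²)E_1 = 3.416×10^-18 J.
λ = hc/ΔE = (6.626×10^-34·2.998×10^8)/3.416×10^-18 = 5.82×10^-8 m = 58.2 nm.

λ = 58.2 nm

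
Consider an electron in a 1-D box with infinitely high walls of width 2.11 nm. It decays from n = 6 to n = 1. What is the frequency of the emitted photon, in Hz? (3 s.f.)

f = 7.15×10^14 Hz

E_1 = h²/(8m_eL²) = 1.353×10^-20 J and ΔE = (6² − 1²)E_1 = 4.735×10^-19 J.
f = ΔE/h = 4.735×10^-19/6.626×10^-34 = 7.15×10^14 Hz.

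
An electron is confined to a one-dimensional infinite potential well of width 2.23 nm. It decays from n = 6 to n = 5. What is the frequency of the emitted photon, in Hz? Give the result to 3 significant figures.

f = 2.01×10^14 Hz

E_1 = h²/(8m_eL²) = 1.212×10^-20 J and ΔE = (6² − 5²)E_1 = 1.333×10^-19 J.
f = ΔE/h = 1.333×10^-19/6.626×10^-34 = 2.01×10^14 Hz.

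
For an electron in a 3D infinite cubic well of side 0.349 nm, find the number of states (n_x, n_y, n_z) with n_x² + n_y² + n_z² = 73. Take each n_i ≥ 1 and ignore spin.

degeneracy = 3

The level has n_x² + n_y² + n_z² = 73. The ordered positive-integer solutions are (1, 6, 6), (6, 1, 6), (6, 6, 1).
That gives 3 states.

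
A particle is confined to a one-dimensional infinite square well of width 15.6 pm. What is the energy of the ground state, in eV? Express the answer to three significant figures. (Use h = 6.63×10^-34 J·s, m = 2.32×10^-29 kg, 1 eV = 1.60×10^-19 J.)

E_1 = 60.8 eV

For an infinite well E_n = n²h²/(8mL²), so E_1 = h²/(8mL²) = (6.63×10^-34)²/(8·2.32×10^-29·(1.56×10^-11 m)²) = 9.732×10^-18 J.
Converting, E_1 = 9.732×10^-18 J / (1.60×10^-19 J/eV) = 60.8 eV.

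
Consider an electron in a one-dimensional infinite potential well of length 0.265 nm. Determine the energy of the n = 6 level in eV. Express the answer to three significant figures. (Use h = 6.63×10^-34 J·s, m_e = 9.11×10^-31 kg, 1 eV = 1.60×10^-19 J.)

For an infinite well E_n = n²h²/(8m_eL²), so E_1 = h²/(8m_eL²) = (6.63×10^-34)²/(8·9.11×10^-31·(2.65×10^-10 m)²) = 8.589×10^-19 J.
Then E_6 = 6²·E_1 = 36·8.589×10^-19 J = 3.092×10^-17 J.
Converting, E_6 = 3.092×10^-17 J / (1.60×10^-19 J/eV) = 193 eV.

E_6 = 193 eV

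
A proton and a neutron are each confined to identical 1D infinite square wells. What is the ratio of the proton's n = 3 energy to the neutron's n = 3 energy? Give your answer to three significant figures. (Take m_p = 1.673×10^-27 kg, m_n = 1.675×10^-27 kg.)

1.00

E_n ∝ 1/m at fixed n and L, so the ratio is m_n/m_p = 1.675×10^-27/1.673×10^-27 = 1.00.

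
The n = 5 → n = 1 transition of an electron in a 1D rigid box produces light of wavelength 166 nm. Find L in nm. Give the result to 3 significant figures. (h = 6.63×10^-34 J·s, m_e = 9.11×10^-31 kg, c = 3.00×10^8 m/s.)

L = 1.10 nm

The photon carries ΔE = hc/λ = 6.63×10^-34·3.00×10^8/1.66×10^-7 m = 1.198×10^-18 J.
Since ΔE = (5² − 1²)E_1, E_1 = 4.992×10^-20 J, and L = h/√(8m_eE_1) = 1.10×10^-9 m = 1.10 nm.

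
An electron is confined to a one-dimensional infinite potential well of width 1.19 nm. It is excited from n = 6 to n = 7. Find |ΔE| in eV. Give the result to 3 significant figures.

|ΔE| = 3.45 eV

E_1 = h²/(8m_eL²) = 4.254×10^-20 J.
|ΔE| = |6² − 7²|·E_1 = 13·4.254×10^-20 J = 5.530×10^-19 J = 3.45 eV.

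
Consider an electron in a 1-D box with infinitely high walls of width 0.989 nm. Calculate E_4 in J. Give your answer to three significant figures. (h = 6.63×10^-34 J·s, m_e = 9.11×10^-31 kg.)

For an infinite well E_n = n²h²/(8m_eL²), so E_1 = h²/(8m_eL²) = (6.63×10^-34)²/(8·9.11×10^-31·(9.89×10^-10 m)²) = 6.166×10^-20 J.
Then E_4 = 4²·E_1 = 16·6.166×10^-20 J = 9.87×10^-19 J.

E_4 = 9.87×10^-19 J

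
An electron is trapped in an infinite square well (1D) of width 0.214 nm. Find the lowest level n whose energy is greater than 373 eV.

n = 7

E_1 = h²/(8m_eL²) = 1.316×10^-18 J = 8.215 eV.
Need n² > 373/8.215 = 45.40, i.e. n > 6.738.
The smallest integer satisfying this is n = 7.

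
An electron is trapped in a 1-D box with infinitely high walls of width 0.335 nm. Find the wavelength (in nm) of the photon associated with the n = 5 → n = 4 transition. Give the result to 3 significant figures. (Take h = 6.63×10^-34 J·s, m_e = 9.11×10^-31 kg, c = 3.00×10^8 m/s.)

λ = 41.1 nm

E_1 = h²/(8m_eL²) = 5.374×10^-19 J, so ΔE = (5² − 4²)E_1 = 4.837×10^-18 J.
λ = hc/ΔE = (6.63×10^-34·3.00×10^8)/4.837×10^-18 = 4.11×10^-8 m = 41.1 nm.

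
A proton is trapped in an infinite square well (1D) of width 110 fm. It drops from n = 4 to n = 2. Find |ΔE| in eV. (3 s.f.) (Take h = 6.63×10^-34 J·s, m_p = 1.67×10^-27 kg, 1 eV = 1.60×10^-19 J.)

E_1 = h²/(8m_pL²) = 2.719×10^-15 J.
|ΔE| = |4² − 2²|·E_1 = 12·2.719×10^-15 J = 3.263×10^-14 J = 2.04×10^5 eV.

|ΔE| = 2.04×10^5 eV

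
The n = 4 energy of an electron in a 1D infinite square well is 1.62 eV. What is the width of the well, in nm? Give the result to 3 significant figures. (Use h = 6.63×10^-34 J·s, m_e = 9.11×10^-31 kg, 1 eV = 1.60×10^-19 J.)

L = 1.93 nm

From E_n = n²h²/(8m_eL²), L = n·h/√(8m_eE_n).
E_4 = 1.62 eV = 2.592×10^-19 J, so L = 4·6.63×10^-34/√(8·9.11×10^-31·2.592×10^-19) = 1.93×10^-9 m = 1.93 nm.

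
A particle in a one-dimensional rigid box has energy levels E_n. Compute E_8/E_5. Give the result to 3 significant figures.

2.56

E_n ∝ n², so E_8/E_5 = 8²/5² = 64/25 = 2.56.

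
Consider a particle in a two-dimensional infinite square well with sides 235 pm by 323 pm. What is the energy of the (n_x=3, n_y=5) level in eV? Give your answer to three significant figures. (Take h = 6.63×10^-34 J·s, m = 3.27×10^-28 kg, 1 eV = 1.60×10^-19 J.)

E = 0.423 eV

For a 2D rectangular well E = (h²/8m)·Σ n_i²/L_i² = (6.63×10^-34)²/(8·3.27×10^-28) · [3²/(235 pm)² + 5²/(323 pm)²].
Evaluating gives E = 6.765×10^-20 J = 0.423 eV.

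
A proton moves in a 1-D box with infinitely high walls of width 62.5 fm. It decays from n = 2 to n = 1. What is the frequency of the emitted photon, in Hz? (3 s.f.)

E_1 = h²/(8m_pL²) = 8.398×10^-15 J and ΔE = (2² − 1²)E_1 = 2.519×10^-14 J.
f = ΔE/h = 2.519×10^-14/6.626×10^-34 = 3.80×10^19 Hz.

f = 3.80×10^19 Hz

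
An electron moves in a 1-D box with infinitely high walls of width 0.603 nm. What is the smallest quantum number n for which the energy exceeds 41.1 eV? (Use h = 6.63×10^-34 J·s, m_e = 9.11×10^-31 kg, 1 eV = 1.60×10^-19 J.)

E_1 = h²/(8m_eL²) = 1.659×10^-19 J = 1.037 eV.
Need n² > 41.1/1.037 = 39.63, i.e. n > 6.295.
The smallest integer satisfying this is n = 7.

n = 7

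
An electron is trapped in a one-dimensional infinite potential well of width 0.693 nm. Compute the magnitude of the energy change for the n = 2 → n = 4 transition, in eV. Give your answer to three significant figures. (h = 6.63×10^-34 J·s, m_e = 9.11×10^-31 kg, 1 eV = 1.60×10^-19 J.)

E_1 = h²/(8m_eL²) = 1.256×10^-19 J.
|ΔE| = |2² − 4²|·E_1 = 12·1.256×10^-19 J = 1.507×10^-18 J = 9.42 eV.

|ΔE| = 9.42 eV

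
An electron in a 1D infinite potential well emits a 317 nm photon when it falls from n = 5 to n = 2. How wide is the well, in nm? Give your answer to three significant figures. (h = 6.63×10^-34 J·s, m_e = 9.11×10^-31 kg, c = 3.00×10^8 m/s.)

The photon carries ΔE = hc/λ = 6.63×10^-34·3.00×10^8/3.17×10^-7 m = 6.274×10^-19 J.
Since ΔE = (5² − 2²)E_1, E_1 = 2.988×10^-20 J, and L = h/√(8m_eE_1) = 1.42×10^-9 m = 1.42 nm.

L = 1.42 nm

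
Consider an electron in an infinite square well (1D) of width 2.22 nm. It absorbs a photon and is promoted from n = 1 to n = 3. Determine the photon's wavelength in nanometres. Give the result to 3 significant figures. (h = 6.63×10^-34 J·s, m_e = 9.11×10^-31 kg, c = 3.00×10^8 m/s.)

λ = 2.03×10^3 nm

E_1 = h²/(8m_eL²) = 1.224×10^-20 J, so ΔE = (3² − 1²)E_1 = 9.792×10^-20 J.
λ = hc/ΔE = (6.63×10^-34·3.00×10^8)/9.792×10^-20 = 2.03×10^-6 m = 2.03×10^3 nm.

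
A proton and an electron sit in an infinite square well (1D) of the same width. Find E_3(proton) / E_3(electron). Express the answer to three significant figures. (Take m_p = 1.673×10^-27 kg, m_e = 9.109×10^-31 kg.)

E_n ∝ 1/m at fixed n and L, so the ratio is m_e/m_p = 9.109×10^-31/1.673×10^-27 = 5.44×10^-4.

5.44×10^-4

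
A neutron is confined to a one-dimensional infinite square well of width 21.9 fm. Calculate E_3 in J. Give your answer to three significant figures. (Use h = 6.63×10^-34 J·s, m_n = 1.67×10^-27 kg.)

E_3 = 6.17×10^-13 J

For an infinite well E_n = n²h²/(8m_nL²), so E_1 = h²/(8m_nL²) = (6.63×10^-34)²/(8·1.67×10^-27·(2.19×10^-14 m)²) = 6.860×10^-14 J.
Then E_3 = 3²·E_1 = 9·6.860×10^-14 J = 6.17×10^-13 J.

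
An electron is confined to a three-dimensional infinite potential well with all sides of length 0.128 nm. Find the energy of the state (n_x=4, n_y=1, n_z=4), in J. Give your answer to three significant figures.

E = 1.21×10^-16 J

For a 3D rectangular well E = (h²/8m_e)·Σ n_i²/L_i² = (6.626×10^-34)²/(8·9.109×10^-31) · [4²/(0.128 nm)² + 1²/(0.128 nm)² + 4²/(0.128 nm)²].
Evaluating gives E = 1.21×10^-16 J.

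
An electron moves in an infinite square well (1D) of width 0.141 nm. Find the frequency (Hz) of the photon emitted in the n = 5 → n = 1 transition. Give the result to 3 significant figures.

E_1 = h²/(8m_eL²) = 3.030×10^-18 J and ΔE = (5² − 1²)E_1 = 7.272×10^-17 J.
f = ΔE/h = 7.272×10^-17/6.626×10^-34 = 1.10×10^17 Hz.

f = 1.10×10^17 Hz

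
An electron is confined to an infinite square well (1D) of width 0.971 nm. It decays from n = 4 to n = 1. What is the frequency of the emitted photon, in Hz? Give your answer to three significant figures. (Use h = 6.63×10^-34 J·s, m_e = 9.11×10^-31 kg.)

f = 1.45×10^15 Hz

E_1 = h²/(8m_eL²) = 6.397×10^-20 J and ΔE = (4² − 1²)E_1 = 9.596×10^-19 J.
f = ΔE/h = 9.596×10^-19/6.63×10^-34 = 1.45×10^15 Hz.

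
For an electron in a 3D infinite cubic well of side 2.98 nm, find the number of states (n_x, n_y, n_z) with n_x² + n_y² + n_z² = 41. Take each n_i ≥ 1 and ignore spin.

The level has n_x² + n_y² + n_z² = 41. The ordered positive-integer solutions are (1, 2, 6), (1, 6, 2), (2, 1, 6), (2, 6, 1), (3, 4, 4), (4, 3, 4), (4, 4, 3), (6, 1, 2), (6, 2, 1).
That gives 9 states.

degeneracy = 9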